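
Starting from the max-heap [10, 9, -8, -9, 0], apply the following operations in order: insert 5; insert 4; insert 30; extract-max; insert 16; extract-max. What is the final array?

[10, 9, 5, -9, 0, -8, 4]

insert 5:
  append 5 at index 5 → [10, 9, -8, -9, 0, 5]
  5 > parent -8 at index 2, swap → [10, 9, 5, -9, 0, -8]
insert 4:
  append 4 at index 6 → [10, 9, 5, -9, 0, -8, 4] (no swap needed)
insert 30:
  append 30 at index 7 → [10, 9, 5, -9, 0, -8, 4, 30]
  30 > parent -9 at index 3, swap → [10, 9, 5, 30, 0, -8, 4, -9]
  30 > parent 9 at index 1, swap → [10, 30, 5, 9, 0, -8, 4, -9]
  30 > parent 10 at index 0, swap → [30, 10, 5, 9, 0, -8, 4, -9]
extract-max → returns 30:
  remove root 30; move last element -9 to root → [-9, 10, 5, 9, 0, -8, 4]
  -9 vs larger child 10 at index 1, swap → [10, -9, 5, 9, 0, -8, 4]
  -9 vs larger child 9 at index 3, swap → [10, 9, 5, -9, 0, -8, 4]
insert 16:
  append 16 at index 7 → [10, 9, 5, -9, 0, -8, 4, 16]
  16 > parent -9 at index 3, swap → [10, 9, 5, 16, 0, -8, 4, -9]
  16 > parent 9 at index 1, swap → [10, 16, 5, 9, 0, -8, 4, -9]
  16 > parent 10 at index 0, swap → [16, 10, 5, 9, 0, -8, 4, -9]
extract-max → returns 16:
  remove root 16; move last element -9 to root → [-9, 10, 5, 9, 0, -8, 4]
  -9 vs larger child 10 at index 1, swap → [10, -9, 5, 9, 0, -8, 4]
  -9 vs larger child 9 at index 3, swap → [10, 9, 5, -9, 0, -8, 4]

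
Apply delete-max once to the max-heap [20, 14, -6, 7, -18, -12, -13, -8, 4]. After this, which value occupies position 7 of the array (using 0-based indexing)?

remove root 20; move last element 4 to root → [4, 14, -6, 7, -18, -12, -13, -8]
4 vs larger child 14 at index 1, swap → [14, 4, -6, 7, -18, -12, -13, -8]
4 vs larger child 7 at index 3, swap → [14, 7, -6, 4, -18, -12, -13, -8]
resulting array: [14, 7, -6, 4, -18, -12, -13, -8]

-8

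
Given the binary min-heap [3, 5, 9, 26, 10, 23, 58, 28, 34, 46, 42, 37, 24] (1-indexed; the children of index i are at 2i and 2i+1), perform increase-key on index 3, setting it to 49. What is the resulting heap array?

set index 3 from 9 to 49 → [3, 5, 49, 26, 10, 23, 58, 28, 34, 46, 42, 37, 24]
49 vs smaller child 23 at index 6, swap → [3, 5, 23, 26, 10, 49, 58, 28, 34, 46, 42, 37, 24]
49 vs smaller child 24 at index 13, swap → [3, 5, 23, 26, 10, 24, 58, 28, 34, 46, 42, 37, 49]

[3, 5, 23, 26, 10, 24, 58, 28, 34, 46, 42, 37, 49]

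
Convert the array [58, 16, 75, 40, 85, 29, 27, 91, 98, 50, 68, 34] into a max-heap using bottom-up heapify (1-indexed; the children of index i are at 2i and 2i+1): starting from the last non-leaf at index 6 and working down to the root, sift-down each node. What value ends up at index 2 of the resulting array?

sift down from index 6:
  29 vs only child 34 at index 12, swap → [58, 16, 75, 40, 85, 34, 27, 91, 98, 50, 68, 29]
sift down from index 5: already satisfies heap property
sift down from index 4:
  40 vs larger child 98 at index 9, swap → [58, 16, 75, 98, 85, 34, 27, 91, 40, 50, 68, 29]
sift down from index 3: already satisfies heap property
sift down from index 2:
  16 vs larger child 98 at index 4, swap → [58, 98, 75, 16, 85, 34, 27, 91, 40, 50, 68, 29]
  16 vs larger child 91 at index 8, swap → [58, 98, 75, 91, 85, 34, 27, 16, 40, 50, 68, 29]
sift down from index 1:
  58 vs larger child 98 at index 2, swap → [98, 58, 75, 91, 85, 34, 27, 16, 40, 50, 68, 29]
  58 vs larger child 91 at index 4, swap → [98, 91, 75, 58, 85, 34, 27, 16, 40, 50, 68, 29]
resulting array: [98, 91, 75, 58, 85, 34, 27, 16, 40, 50, 68, 29]

91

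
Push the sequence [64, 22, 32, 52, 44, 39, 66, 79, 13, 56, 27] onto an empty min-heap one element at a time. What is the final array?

Insert 64:
  append 64 at index 0 → [64] (no swap needed)
Insert 22:
  append 22 at index 1 → [64, 22]
  22 < parent 64 at index 0, swap → [22, 64]
Insert 32:
  append 32 at index 2 → [22, 64, 32] (no swap needed)
Insert 52:
  append 52 at index 3 → [22, 64, 32, 52]
  52 < parent 64 at index 1, swap → [22, 52, 32, 64]
Insert 44:
  append 44 at index 4 → [22, 52, 32, 64, 44]
  44 < parent 52 at index 1, swap → [22, 44, 32, 64, 52]
Insert 39:
  append 39 at index 5 → [22, 44, 32, 64, 52, 39] (no swap needed)
Insert 66:
  append 66 at index 6 → [22, 44, 32, 64, 52, 39, 66] (no swap needed)
Insert 79:
  append 79 at index 7 → [22, 44, 32, 64, 52, 39, 66, 79] (no swap needed)
Insert 13:
  append 13 at index 8 → [22, 44, 32, 64, 52, 39, 66, 79, 13]
  13 < parent 64 at index 3, swap → [22, 44, 32, 13, 52, 39, 66, 79, 64]
  13 < parent 44 at index 1, swap → [22, 13, 32, 44, 52, 39, 66, 79, 64]
  13 < parent 22 at index 0, swap → [13, 22, 32, 44, 52, 39, 66, 79, 64]
Insert 56:
  append 56 at index 9 → [13, 22, 32, 44, 52, 39, 66, 79, 64, 56] (no swap needed)
Insert 27:
  append 27 at index 10 → [13, 22, 32, 44, 52, 39, 66, 79, 64, 56, 27]
  27 < parent 52 at index 4, swap → [13, 22, 32, 44, 27, 39, 66, 79, 64, 56, 52]

[13, 22, 32, 44, 27, 39, 66, 79, 64, 56, 52]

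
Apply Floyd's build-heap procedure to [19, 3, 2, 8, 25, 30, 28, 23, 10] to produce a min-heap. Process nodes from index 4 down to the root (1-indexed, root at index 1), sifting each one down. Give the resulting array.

[2, 3, 19, 8, 25, 30, 28, 23, 10]

sift down from index 4: already satisfies heap property
sift down from index 3: already satisfies heap property
sift down from index 2: already satisfies heap property
sift down from index 1:
  19 vs smaller child 2 at index 3, swap → [2, 3, 19, 8, 25, 30, 28, 23, 10]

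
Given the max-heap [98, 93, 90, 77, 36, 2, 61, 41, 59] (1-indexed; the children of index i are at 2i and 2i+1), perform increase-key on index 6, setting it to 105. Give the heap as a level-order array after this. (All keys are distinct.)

[105, 93, 98, 77, 36, 90, 61, 41, 59]

set index 6 from 2 to 105 → [98, 93, 90, 77, 36, 105, 61, 41, 59]
105 > parent 90 at index 3, swap → [98, 93, 105, 77, 36, 90, 61, 41, 59]
105 > parent 98 at index 1, swap → [105, 93, 98, 77, 36, 90, 61, 41, 59]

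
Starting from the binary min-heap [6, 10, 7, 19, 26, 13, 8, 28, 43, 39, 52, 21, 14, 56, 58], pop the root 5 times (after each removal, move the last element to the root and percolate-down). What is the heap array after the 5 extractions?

[14, 19, 21, 28, 26, 52, 56, 58, 43, 39]

extract-min #1 returns 6:
  remove root 6; move last element 58 to root → [58, 10, 7, 19, 26, 13, 8, 28, 43, 39, 52, 21, 14, 56]
  58 vs smaller child 7 at index 2, swap → [7, 10, 58, 19, 26, 13, 8, 28, 43, 39, 52, 21, 14, 56]
  58 vs smaller child 8 at index 6, swap → [7, 10, 8, 19, 26, 13, 58, 28, 43, 39, 52, 21, 14, 56]
  58 vs only child 56 at index 13, swap → [7, 10, 8, 19, 26, 13, 56, 28, 43, 39, 52, 21, 14, 58]
extract-min #2 returns 7:
  remove root 7; move last element 58 to root → [58, 10, 8, 19, 26, 13, 56, 28, 43, 39, 52, 21, 14]
  58 vs smaller child 8 at index 2, swap → [8, 10, 58, 19, 26, 13, 56, 28, 43, 39, 52, 21, 14]
  58 vs smaller child 13 at index 5, swap → [8, 10, 13, 19, 26, 58, 56, 28, 43, 39, 52, 21, 14]
  58 vs smaller child 14 at index 12, swap → [8, 10, 13, 19, 26, 14, 56, 28, 43, 39, 52, 21, 58]
extract-min #3 returns 8:
  remove root 8; move last element 58 to root → [58, 10, 13, 19, 26, 14, 56, 28, 43, 39, 52, 21]
  58 vs smaller child 10 at index 1, swap → [10, 58, 13, 19, 26, 14, 56, 28, 43, 39, 52, 21]
  58 vs smaller child 19 at index 3, swap → [10, 19, 13, 58, 26, 14, 56, 28, 43, 39, 52, 21]
  58 vs smaller child 28 at index 7, swap → [10, 19, 13, 28, 26, 14, 56, 58, 43, 39, 52, 21]
extract-min #4 returns 10:
  remove root 10; move last element 21 to root → [21, 19, 13, 28, 26, 14, 56, 58, 43, 39, 52]
  21 vs smaller child 13 at index 2, swap → [13, 19, 21, 28, 26, 14, 56, 58, 43, 39, 52]
  21 vs smaller child 14 at index 5, swap → [13, 19, 14, 28, 26, 21, 56, 58, 43, 39, 52]
extract-min #5 returns 13:
  remove root 13; move last element 52 to root → [52, 19, 14, 28, 26, 21, 56, 58, 43, 39]
  52 vs smaller child 14 at index 2, swap → [14, 19, 52, 28, 26, 21, 56, 58, 43, 39]
  52 vs smaller child 21 at index 5, swap → [14, 19, 21, 28, 26, 52, 56, 58, 43, 39]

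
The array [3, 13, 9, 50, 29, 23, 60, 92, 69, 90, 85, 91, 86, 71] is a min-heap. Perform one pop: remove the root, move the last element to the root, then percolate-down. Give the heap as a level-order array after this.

[9, 13, 23, 50, 29, 71, 60, 92, 69, 90, 85, 91, 86]

remove root 3; move last element 71 to root → [71, 13, 9, 50, 29, 23, 60, 92, 69, 90, 85, 91, 86]
71 vs smaller child 9 at index 2, swap → [9, 13, 71, 50, 29, 23, 60, 92, 69, 90, 85, 91, 86]
71 vs smaller child 23 at index 5, swap → [9, 13, 23, 50, 29, 71, 60, 92, 69, 90, 85, 91, 86]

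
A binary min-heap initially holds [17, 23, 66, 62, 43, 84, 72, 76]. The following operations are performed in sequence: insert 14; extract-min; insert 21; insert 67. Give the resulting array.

[17, 21, 66, 23, 43, 84, 72, 76, 62, 67]

insert 14:
  append 14 at index 8 → [17, 23, 66, 62, 43, 84, 72, 76, 14]
  14 < parent 62 at index 3, swap → [17, 23, 66, 14, 43, 84, 72, 76, 62]
  14 < parent 23 at index 1, swap → [17, 14, 66, 23, 43, 84, 72, 76, 62]
  14 < parent 17 at index 0, swap → [14, 17, 66, 23, 43, 84, 72, 76, 62]
extract-min → returns 14:
  remove root 14; move last element 62 to root → [62, 17, 66, 23, 43, 84, 72, 76]
  62 vs smaller child 17 at index 1, swap → [17, 62, 66, 23, 43, 84, 72, 76]
  62 vs smaller child 23 at index 3, swap → [17, 23, 66, 62, 43, 84, 72, 76]
insert 21:
  append 21 at index 8 → [17, 23, 66, 62, 43, 84, 72, 76, 21]
  21 < parent 62 at index 3, swap → [17, 23, 66, 21, 43, 84, 72, 76, 62]
  21 < parent 23 at index 1, swap → [17, 21, 66, 23, 43, 84, 72, 76, 62]
insert 67:
  append 67 at index 9 → [17, 21, 66, 23, 43, 84, 72, 76, 62, 67] (no swap needed)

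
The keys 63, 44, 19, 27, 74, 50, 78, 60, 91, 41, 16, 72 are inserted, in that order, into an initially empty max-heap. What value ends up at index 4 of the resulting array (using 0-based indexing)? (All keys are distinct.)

44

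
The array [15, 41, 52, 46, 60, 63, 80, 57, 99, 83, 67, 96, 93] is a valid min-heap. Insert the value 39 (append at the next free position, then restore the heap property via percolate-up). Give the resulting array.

[15, 41, 39, 46, 60, 63, 52, 57, 99, 83, 67, 96, 93, 80]

append 39 at index 13 → [15, 41, 52, 46, 60, 63, 80, 57, 99, 83, 67, 96, 93, 39]
39 < parent 80 at index 6, swap → [15, 41, 52, 46, 60, 63, 39, 57, 99, 83, 67, 96, 93, 80]
39 < parent 52 at index 2, swap → [15, 41, 39, 46, 60, 63, 52, 57, 99, 83, 67, 96, 93, 80]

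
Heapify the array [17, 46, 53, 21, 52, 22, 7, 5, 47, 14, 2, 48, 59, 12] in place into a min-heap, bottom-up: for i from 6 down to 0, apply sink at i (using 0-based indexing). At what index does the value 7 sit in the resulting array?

sift down from index 6: already satisfies heap property
sift down from index 5: already satisfies heap property
sift down from index 4:
  52 vs smaller child 2 at index 10, swap → [17, 46, 53, 21, 2, 22, 7, 5, 47, 14, 52, 48, 59, 12]
sift down from index 3:
  21 vs smaller child 5 at index 7, swap → [17, 46, 53, 5, 2, 22, 7, 21, 47, 14, 52, 48, 59, 12]
sift down from index 2:
  53 vs smaller child 7 at index 6, swap → [17, 46, 7, 5, 2, 22, 53, 21, 47, 14, 52, 48, 59, 12]
  53 vs only child 12 at index 13, swap → [17, 46, 7, 5, 2, 22, 12, 21, 47, 14, 52, 48, 59, 53]
sift down from index 1:
  46 vs smaller child 2 at index 4, swap → [17, 2, 7, 5, 46, 22, 12, 21, 47, 14, 52, 48, 59, 53]
  46 vs smaller child 14 at index 9, swap → [17, 2, 7, 5, 14, 22, 12, 21, 47, 46, 52, 48, 59, 53]
sift down from index 0:
  17 vs smaller child 2 at index 1, swap → [2, 17, 7, 5, 14, 22, 12, 21, 47, 46, 52, 48, 59, 53]
  17 vs smaller child 5 at index 3, swap → [2, 5, 7, 17, 14, 22, 12, 21, 47, 46, 52, 48, 59, 53]
resulting array: [2, 5, 7, 17, 14, 22, 12, 21, 47, 46, 52, 48, 59, 53]

2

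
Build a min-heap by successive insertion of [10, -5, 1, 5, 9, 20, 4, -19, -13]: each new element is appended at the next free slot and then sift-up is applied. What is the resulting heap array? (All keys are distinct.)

[-19, -13, 1, -5, 9, 20, 4, 10, 5]

Insert 10:
  append 10 at index 0 → [10] (no swap needed)
Insert -5:
  append -5 at index 1 → [10, -5]
  -5 < parent 10 at index 0, swap → [-5, 10]
Insert 1:
  append 1 at index 2 → [-5, 10, 1] (no swap needed)
Insert 5:
  append 5 at index 3 → [-5, 10, 1, 5]
  5 < parent 10 at index 1, swap → [-5, 5, 1, 10]
Insert 9:
  append 9 at index 4 → [-5, 5, 1, 10, 9] (no swap needed)
Insert 20:
  append 20 at index 5 → [-5, 5, 1, 10, 9, 20] (no swap needed)
Insert 4:
  append 4 at index 6 → [-5, 5, 1, 10, 9, 20, 4] (no swap needed)
Insert -19:
  append -19 at index 7 → [-5, 5, 1, 10, 9, 20, 4, -19]
  -19 < parent 10 at index 3, swap → [-5, 5, 1, -19, 9, 20, 4, 10]
  -19 < parent 5 at index 1, swap → [-5, -19, 1, 5, 9, 20, 4, 10]
  -19 < parent -5 at index 0, swap → [-19, -5, 1, 5, 9, 20, 4, 10]
Insert -13:
  append -13 at index 8 → [-19, -5, 1, 5, 9, 20, 4, 10, -13]
  -13 < parent 5 at index 3, swap → [-19, -5, 1, -13, 9, 20, 4, 10, 5]
  -13 < parent -5 at index 1, swap → [-19, -13, 1, -5, 9, 20, 4, 10, 5]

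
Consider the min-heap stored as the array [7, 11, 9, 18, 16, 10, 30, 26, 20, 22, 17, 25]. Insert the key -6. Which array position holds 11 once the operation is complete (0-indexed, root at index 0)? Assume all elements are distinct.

append -6 at index 12 → [7, 11, 9, 18, 16, 10, 30, 26, 20, 22, 17, 25, -6]
-6 < parent 10 at index 5, swap → [7, 11, 9, 18, 16, -6, 30, 26, 20, 22, 17, 25, 10]
-6 < parent 9 at index 2, swap → [7, 11, -6, 18, 16, 9, 30, 26, 20, 22, 17, 25, 10]
-6 < parent 7 at index 0, swap → [-6, 11, 7, 18, 16, 9, 30, 26, 20, 22, 17, 25, 10]
resulting array: [-6, 11, 7, 18, 16, 9, 30, 26, 20, 22, 17, 25, 10]

1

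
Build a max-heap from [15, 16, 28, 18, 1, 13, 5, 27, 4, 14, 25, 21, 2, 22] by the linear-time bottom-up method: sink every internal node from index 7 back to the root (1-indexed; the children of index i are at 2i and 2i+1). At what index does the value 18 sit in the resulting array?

4

sift down from index 7:
  5 vs only child 22 at index 14, swap → [15, 16, 28, 18, 1, 13, 22, 27, 4, 14, 25, 21, 2, 5]
sift down from index 6:
  13 vs larger child 21 at index 12, swap → [15, 16, 28, 18, 1, 21, 22, 27, 4, 14, 25, 13, 2, 5]
sift down from index 5:
  1 vs larger child 25 at index 11, swap → [15, 16, 28, 18, 25, 21, 22, 27, 4, 14, 1, 13, 2, 5]
sift down from index 4:
  18 vs larger child 27 at index 8, swap → [15, 16, 28, 27, 25, 21, 22, 18, 4, 14, 1, 13, 2, 5]
sift down from index 3: already satisfies heap property
sift down from index 2:
  16 vs larger child 27 at index 4, swap → [15, 27, 28, 16, 25, 21, 22, 18, 4, 14, 1, 13, 2, 5]
  16 vs larger child 18 at index 8, swap → [15, 27, 28, 18, 25, 21, 22, 16, 4, 14, 1, 13, 2, 5]
sift down from index 1:
  15 vs larger child 28 at index 3, swap → [28, 27, 15, 18, 25, 21, 22, 16, 4, 14, 1, 13, 2, 5]
  15 vs larger child 22 at index 7, swap → [28, 27, 22, 18, 25, 21, 15, 16, 4, 14, 1, 13, 2, 5]
resulting array: [28, 27, 22, 18, 25, 21, 15, 16, 4, 14, 1, 13, 2, 5]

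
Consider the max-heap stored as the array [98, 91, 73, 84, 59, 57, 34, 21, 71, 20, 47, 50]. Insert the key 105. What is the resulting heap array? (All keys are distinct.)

append 105 at index 12 → [98, 91, 73, 84, 59, 57, 34, 21, 71, 20, 47, 50, 105]
105 > parent 57 at index 5, swap → [98, 91, 73, 84, 59, 105, 34, 21, 71, 20, 47, 50, 57]
105 > parent 73 at index 2, swap → [98, 91, 105, 84, 59, 73, 34, 21, 71, 20, 47, 50, 57]
105 > parent 98 at index 0, swap → [105, 91, 98, 84, 59, 73, 34, 21, 71, 20, 47, 50, 57]

[105, 91, 98, 84, 59, 73, 34, 21, 71, 20, 47, 50, 57]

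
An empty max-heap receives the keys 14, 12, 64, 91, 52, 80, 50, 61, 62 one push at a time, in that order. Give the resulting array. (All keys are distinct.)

[91, 64, 80, 62, 52, 14, 50, 12, 61]

Insert 14:
  append 14 at index 0 → [14] (no swap needed)
Insert 12:
  append 12 at index 1 → [14, 12] (no swap needed)
Insert 64:
  append 64 at index 2 → [14, 12, 64]
  64 > parent 14 at index 0, swap → [64, 12, 14]
Insert 91:
  append 91 at index 3 → [64, 12, 14, 91]
  91 > parent 12 at index 1, swap → [64, 91, 14, 12]
  91 > parent 64 at index 0, swap → [91, 64, 14, 12]
Insert 52:
  append 52 at index 4 → [91, 64, 14, 12, 52] (no swap needed)
Insert 80:
  append 80 at index 5 → [91, 64, 14, 12, 52, 80]
  80 > parent 14 at index 2, swap → [91, 64, 80, 12, 52, 14]
Insert 50:
  append 50 at index 6 → [91, 64, 80, 12, 52, 14, 50] (no swap needed)
Insert 61:
  append 61 at index 7 → [91, 64, 80, 12, 52, 14, 50, 61]
  61 > parent 12 at index 3, swap → [91, 64, 80, 61, 52, 14, 50, 12]
Insert 62:
  append 62 at index 8 → [91, 64, 80, 61, 52, 14, 50, 12, 62]
  62 > parent 61 at index 3, swap → [91, 64, 80, 62, 52, 14, 50, 12, 61]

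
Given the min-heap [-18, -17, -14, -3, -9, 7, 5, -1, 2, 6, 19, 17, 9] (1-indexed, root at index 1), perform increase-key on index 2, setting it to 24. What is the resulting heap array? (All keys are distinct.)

[-18, -9, -14, -3, 6, 7, 5, -1, 2, 24, 19, 17, 9]

set index 2 from -17 to 24 → [-18, 24, -14, -3, -9, 7, 5, -1, 2, 6, 19, 17, 9]
24 vs smaller child -9 at index 5, swap → [-18, -9, -14, -3, 24, 7, 5, -1, 2, 6, 19, 17, 9]
24 vs smaller child 6 at index 10, swap → [-18, -9, -14, -3, 6, 7, 5, -1, 2, 24, 19, 17, 9]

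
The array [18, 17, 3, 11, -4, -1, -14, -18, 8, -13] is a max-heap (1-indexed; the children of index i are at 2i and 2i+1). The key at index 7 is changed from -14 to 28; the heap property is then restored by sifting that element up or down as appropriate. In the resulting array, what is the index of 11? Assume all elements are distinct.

set index 7 from -14 to 28 → [18, 17, 3, 11, -4, -1, 28, -18, 8, -13]
28 > parent 3 at index 3, swap → [18, 17, 28, 11, -4, -1, 3, -18, 8, -13]
28 > parent 18 at index 1, swap → [28, 17, 18, 11, -4, -1, 3, -18, 8, -13]
resulting array: [28, 17, 18, 11, -4, -1, 3, -18, 8, -13]

4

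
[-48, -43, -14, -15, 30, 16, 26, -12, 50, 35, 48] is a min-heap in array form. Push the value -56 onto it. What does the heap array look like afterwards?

[-56, -43, -48, -15, 30, -14, 26, -12, 50, 35, 48, 16]

append -56 at index 11 → [-48, -43, -14, -15, 30, 16, 26, -12, 50, 35, 48, -56]
-56 < parent 16 at index 5, swap → [-48, -43, -14, -15, 30, -56, 26, -12, 50, 35, 48, 16]
-56 < parent -14 at index 2, swap → [-48, -43, -56, -15, 30, -14, 26, -12, 50, 35, 48, 16]
-56 < parent -48 at index 0, swap → [-56, -43, -48, -15, 30, -14, 26, -12, 50, 35, 48, 16]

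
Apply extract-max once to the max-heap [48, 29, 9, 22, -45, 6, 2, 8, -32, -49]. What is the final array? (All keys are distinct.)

[29, 22, 9, 8, -45, 6, 2, -49, -32]

remove root 48; move last element -49 to root → [-49, 29, 9, 22, -45, 6, 2, 8, -32]
-49 vs larger child 29 at index 1, swap → [29, -49, 9, 22, -45, 6, 2, 8, -32]
-49 vs larger child 22 at index 3, swap → [29, 22, 9, -49, -45, 6, 2, 8, -32]
-49 vs larger child 8 at index 7, swap → [29, 22, 9, 8, -45, 6, 2, -49, -32]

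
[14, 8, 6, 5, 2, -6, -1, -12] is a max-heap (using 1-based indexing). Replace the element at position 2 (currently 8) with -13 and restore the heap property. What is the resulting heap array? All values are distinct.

set index 2 from 8 to -13 → [14, -13, 6, 5, 2, -6, -1, -12]
-13 vs larger child 5 at index 4, swap → [14, 5, 6, -13, 2, -6, -1, -12]
-13 vs only child -12 at index 8, swap → [14, 5, 6, -12, 2, -6, -1, -13]

[14, 5, 6, -12, 2, -6, -1, -13]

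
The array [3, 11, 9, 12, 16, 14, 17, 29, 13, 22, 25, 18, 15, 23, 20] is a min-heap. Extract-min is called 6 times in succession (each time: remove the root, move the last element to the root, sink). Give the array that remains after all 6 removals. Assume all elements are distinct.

extract-min #1 returns 3:
  remove root 3; move last element 20 to root → [20, 11, 9, 12, 16, 14, 17, 29, 13, 22, 25, 18, 15, 23]
  20 vs smaller child 9 at index 2, swap → [9, 11, 20, 12, 16, 14, 17, 29, 13, 22, 25, 18, 15, 23]
  20 vs smaller child 14 at index 5, swap → [9, 11, 14, 12, 16, 20, 17, 29, 13, 22, 25, 18, 15, 23]
  20 vs smaller child 15 at index 12, swap → [9, 11, 14, 12, 16, 15, 17, 29, 13, 22, 25, 18, 20, 23]
extract-min #2 returns 9:
  remove root 9; move last element 23 to root → [23, 11, 14, 12, 16, 15, 17, 29, 13, 22, 25, 18, 20]
  23 vs smaller child 11 at index 1, swap → [11, 23, 14, 12, 16, 15, 17, 29, 13, 22, 25, 18, 20]
  23 vs smaller child 12 at index 3, swap → [11, 12, 14, 23, 16, 15, 17, 29, 13, 22, 25, 18, 20]
  23 vs smaller child 13 at index 8, swap → [11, 12, 14, 13, 16, 15, 17, 29, 23, 22, 25, 18, 20]
extract-min #3 returns 11:
  remove root 11; move last element 20 to root → [20, 12, 14, 13, 16, 15, 17, 29, 23, 22, 25, 18]
  20 vs smaller child 12 at index 1, swap → [12, 20, 14, 13, 16, 15, 17, 29, 23, 22, 25, 18]
  20 vs smaller child 13 at index 3, swap → [12, 13, 14, 20, 16, 15, 17, 29, 23, 22, 25, 18]
extract-min #4 returns 12:
  remove root 12; move last element 18 to root → [18, 13, 14, 20, 16, 15, 17, 29, 23, 22, 25]
  18 vs smaller child 13 at index 1, swap → [13, 18, 14, 20, 16, 15, 17, 29, 23, 22, 25]
  18 vs smaller child 16 at index 4, swap → [13, 16, 14, 20, 18, 15, 17, 29, 23, 22, 25]
extract-min #5 returns 13:
  remove root 13; move last element 25 to root → [25, 16, 14, 20, 18, 15, 17, 29, 23, 22]
  25 vs smaller child 14 at index 2, swap → [14, 16, 25, 20, 18, 15, 17, 29, 23, 22]
  25 vs smaller child 15 at index 5, swap → [14, 16, 15, 20, 18, 25, 17, 29, 23, 22]
extract-min #6 returns 14:
  remove root 14; move last element 22 to root → [22, 16, 15, 20, 18, 25, 17, 29, 23]
  22 vs smaller child 15 at index 2, swap → [15, 16, 22, 20, 18, 25, 17, 29, 23]
  22 vs smaller child 17 at index 6, swap → [15, 16, 17, 20, 18, 25, 22, 29, 23]

[15, 16, 17, 20, 18, 25, 22, 29, 23]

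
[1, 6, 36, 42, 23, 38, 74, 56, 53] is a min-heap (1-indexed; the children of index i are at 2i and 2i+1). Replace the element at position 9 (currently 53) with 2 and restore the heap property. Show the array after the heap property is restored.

[1, 2, 36, 6, 23, 38, 74, 56, 42]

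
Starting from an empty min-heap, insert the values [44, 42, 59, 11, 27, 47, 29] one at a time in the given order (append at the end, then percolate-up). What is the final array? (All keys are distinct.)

[11, 27, 29, 44, 42, 59, 47]

Insert 44:
  append 44 at index 0 → [44] (no swap needed)
Insert 42:
  append 42 at index 1 → [44, 42]
  42 < parent 44 at index 0, swap → [42, 44]
Insert 59:
  append 59 at index 2 → [42, 44, 59] (no swap needed)
Insert 11:
  append 11 at index 3 → [42, 44, 59, 11]
  11 < parent 44 at index 1, swap → [42, 11, 59, 44]
  11 < parent 42 at index 0, swap → [11, 42, 59, 44]
Insert 27:
  append 27 at index 4 → [11, 42, 59, 44, 27]
  27 < parent 42 at index 1, swap → [11, 27, 59, 44, 42]
Insert 47:
  append 47 at index 5 → [11, 27, 59, 44, 42, 47]
  47 < parent 59 at index 2, swap → [11, 27, 47, 44, 42, 59]
Insert 29:
  append 29 at index 6 → [11, 27, 47, 44, 42, 59, 29]
  29 < parent 47 at index 2, swap → [11, 27, 29, 44, 42, 59, 47]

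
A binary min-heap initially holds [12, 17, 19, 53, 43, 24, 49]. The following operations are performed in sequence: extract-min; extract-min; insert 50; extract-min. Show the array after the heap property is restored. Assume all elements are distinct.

[24, 43, 50, 53, 49]

extract-min → returns 12:
  remove root 12; move last element 49 to root → [49, 17, 19, 53, 43, 24]
  49 vs smaller child 17 at index 1, swap → [17, 49, 19, 53, 43, 24]
  49 vs smaller child 43 at index 4, swap → [17, 43, 19, 53, 49, 24]
extract-min → returns 17:
  remove root 17; move last element 24 to root → [24, 43, 19, 53, 49]
  24 vs smaller child 19 at index 2, swap → [19, 43, 24, 53, 49]
insert 50:
  append 50 at index 5 → [19, 43, 24, 53, 49, 50] (no swap needed)
extract-min → returns 19:
  remove root 19; move last element 50 to root → [50, 43, 24, 53, 49]
  50 vs smaller child 24 at index 2, swap → [24, 43, 50, 53, 49]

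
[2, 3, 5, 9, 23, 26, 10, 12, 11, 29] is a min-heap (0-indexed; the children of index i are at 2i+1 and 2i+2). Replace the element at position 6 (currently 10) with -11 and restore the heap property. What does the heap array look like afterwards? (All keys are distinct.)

set index 6 from 10 to -11 → [2, 3, 5, 9, 23, 26, -11, 12, 11, 29]
-11 < parent 5 at index 2, swap → [2, 3, -11, 9, 23, 26, 5, 12, 11, 29]
-11 < parent 2 at index 0, swap → [-11, 3, 2, 9, 23, 26, 5, 12, 11, 29]

[-11, 3, 2, 9, 23, 26, 5, 12, 11, 29]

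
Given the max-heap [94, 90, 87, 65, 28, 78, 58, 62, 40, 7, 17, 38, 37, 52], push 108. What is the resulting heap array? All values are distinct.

append 108 at index 14 → [94, 90, 87, 65, 28, 78, 58, 62, 40, 7, 17, 38, 37, 52, 108]
108 > parent 58 at index 6, swap → [94, 90, 87, 65, 28, 78, 108, 62, 40, 7, 17, 38, 37, 52, 58]
108 > parent 87 at index 2, swap → [94, 90, 108, 65, 28, 78, 87, 62, 40, 7, 17, 38, 37, 52, 58]
108 > parent 94 at index 0, swap → [108, 90, 94, 65, 28, 78, 87, 62, 40, 7, 17, 38, 37, 52, 58]

[108, 90, 94, 65, 28, 78, 87, 62, 40, 7, 17, 38, 37, 52, 58]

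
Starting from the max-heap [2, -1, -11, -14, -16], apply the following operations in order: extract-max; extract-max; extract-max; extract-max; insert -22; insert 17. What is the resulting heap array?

[17, -22, -16]

extract-max → returns 2:
  remove root 2; move last element -16 to root → [-16, -1, -11, -14]
  -16 vs larger child -1 at index 1, swap → [-1, -16, -11, -14]
  -16 vs only child -14 at index 3, swap → [-1, -14, -11, -16]
extract-max → returns -1:
  remove root -1; move last element -16 to root → [-16, -14, -11]
  -16 vs larger child -11 at index 2, swap → [-11, -14, -16]
extract-max → returns -11:
  remove root -11; move last element -16 to root → [-16, -14]
  -16 vs only child -14 at index 1, swap → [-14, -16]
extract-max → returns -14:
  remove root -14; move last element -16 to root → [-16] (no swap needed)
insert -22:
  append -22 at index 1 → [-16, -22] (no swap needed)
insert 17:
  append 17 at index 2 → [-16, -22, 17]
  17 > parent -16 at index 0, swap → [17, -22, -16]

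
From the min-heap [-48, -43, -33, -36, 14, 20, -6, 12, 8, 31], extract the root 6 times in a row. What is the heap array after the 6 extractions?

[12, 14, 20, 31]

extract-min #1 returns -48:
  remove root -48; move last element 31 to root → [31, -43, -33, -36, 14, 20, -6, 12, 8]
  31 vs smaller child -43 at index 1, swap → [-43, 31, -33, -36, 14, 20, -6, 12, 8]
  31 vs smaller child -36 at index 3, swap → [-43, -36, -33, 31, 14, 20, -6, 12, 8]
  31 vs smaller child 8 at index 8, swap → [-43, -36, -33, 8, 14, 20, -6, 12, 31]
extract-min #2 returns -43:
  remove root -43; move last element 31 to root → [31, -36, -33, 8, 14, 20, -6, 12]
  31 vs smaller child -36 at index 1, swap → [-36, 31, -33, 8, 14, 20, -6, 12]
  31 vs smaller child 8 at index 3, swap → [-36, 8, -33, 31, 14, 20, -6, 12]
  31 vs only child 12 at index 7, swap → [-36, 8, -33, 12, 14, 20, -6, 31]
extract-min #3 returns -36:
  remove root -36; move last element 31 to root → [31, 8, -33, 12, 14, 20, -6]
  31 vs smaller child -33 at index 2, swap → [-33, 8, 31, 12, 14, 20, -6]
  31 vs smaller child -6 at index 6, swap → [-33, 8, -6, 12, 14, 20, 31]
extract-min #4 returns -33:
  remove root -33; move last element 31 to root → [31, 8, -6, 12, 14, 20]
  31 vs smaller child -6 at index 2, swap → [-6, 8, 31, 12, 14, 20]
  31 vs only child 20 at index 5, swap → [-6, 8, 20, 12, 14, 31]
extract-min #5 returns -6:
  remove root -6; move last element 31 to root → [31, 8, 20, 12, 14]
  31 vs smaller child 8 at index 1, swap → [8, 31, 20, 12, 14]
  31 vs smaller child 12 at index 3, swap → [8, 12, 20, 31, 14]
extract-min #6 returns 8:
  remove root 8; move last element 14 to root → [14, 12, 20, 31]
  14 vs smaller child 12 at index 1, swap → [12, 14, 20, 31]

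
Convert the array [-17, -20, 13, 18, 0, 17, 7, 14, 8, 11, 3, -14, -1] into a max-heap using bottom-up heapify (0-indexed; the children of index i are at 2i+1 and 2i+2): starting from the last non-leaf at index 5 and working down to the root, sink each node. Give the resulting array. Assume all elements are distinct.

[18, 14, 17, 8, 11, 13, 7, -20, -17, 0, 3, -14, -1]

sift down from index 5: already satisfies heap property
sift down from index 4:
  0 vs larger child 11 at index 9, swap → [-17, -20, 13, 18, 11, 17, 7, 14, 8, 0, 3, -14, -1]
sift down from index 3: already satisfies heap property
sift down from index 2:
  13 vs larger child 17 at index 5, swap → [-17, -20, 17, 18, 11, 13, 7, 14, 8, 0, 3, -14, -1]
sift down from index 1:
  -20 vs larger child 18 at index 3, swap → [-17, 18, 17, -20, 11, 13, 7, 14, 8, 0, 3, -14, -1]
  -20 vs larger child 14 at index 7, swap → [-17, 18, 17, 14, 11, 13, 7, -20, 8, 0, 3, -14, -1]
sift down from index 0:
  -17 vs larger child 18 at index 1, swap → [18, -17, 17, 14, 11, 13, 7, -20, 8, 0, 3, -14, -1]
  -17 vs larger child 14 at index 3, swap → [18, 14, 17, -17, 11, 13, 7, -20, 8, 0, 3, -14, -1]
  -17 vs larger child 8 at index 8, swap → [18, 14, 17, 8, 11, 13, 7, -20, -17, 0, 3, -14, -1]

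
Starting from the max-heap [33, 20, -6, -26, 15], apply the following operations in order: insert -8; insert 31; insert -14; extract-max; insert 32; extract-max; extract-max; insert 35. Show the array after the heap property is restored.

[35, 15, 20, -14, -26, -8, -6]

insert -8:
  append -8 at index 5 → [33, 20, -6, -26, 15, -8] (no swap needed)
insert 31:
  append 31 at index 6 → [33, 20, -6, -26, 15, -8, 31]
  31 > parent -6 at index 2, swap → [33, 20, 31, -26, 15, -8, -6]
insert -14:
  append -14 at index 7 → [33, 20, 31, -26, 15, -8, -6, -14]
  -14 > parent -26 at index 3, swap → [33, 20, 31, -14, 15, -8, -6, -26]
extract-max → returns 33:
  remove root 33; move last element -26 to root → [-26, 20, 31, -14, 15, -8, -6]
  -26 vs larger child 31 at index 2, swap → [31, 20, -26, -14, 15, -8, -6]
  -26 vs larger child -6 at index 6, swap → [31, 20, -6, -14, 15, -8, -26]
insert 32:
  append 32 at index 7 → [31, 20, -6, -14, 15, -8, -26, 32]
  32 > parent -14 at index 3, swap → [31, 20, -6, 32, 15, -8, -26, -14]
  32 > parent 20 at index 1, swap → [31, 32, -6, 20, 15, -8, -26, -14]
  32 > parent 31 at index 0, swap → [32, 31, -6, 20, 15, -8, -26, -14]
extract-max → returns 32:
  remove root 32; move last element -14 to root → [-14, 31, -6, 20, 15, -8, -26]
  -14 vs larger child 31 at index 1, swap → [31, -14, -6, 20, 15, -8, -26]
  -14 vs larger child 20 at index 3, swap → [31, 20, -6, -14, 15, -8, -26]
extract-max → returns 31:
  remove root 31; move last element -26 to root → [-26, 20, -6, -14, 15, -8]
  -26 vs larger child 20 at index 1, swap → [20, -26, -6, -14, 15, -8]
  -26 vs larger child 15 at index 4, swap → [20, 15, -6, -14, -26, -8]
insert 35:
  append 35 at index 6 → [20, 15, -6, -14, -26, -8, 35]
  35 > parent -6 at index 2, swap → [20, 15, 35, -14, -26, -8, -6]
  35 > parent 20 at index 0, swap → [35, 15, 20, -14, -26, -8, -6]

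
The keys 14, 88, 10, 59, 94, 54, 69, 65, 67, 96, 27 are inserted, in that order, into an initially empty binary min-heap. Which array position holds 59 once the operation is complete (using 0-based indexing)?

4

Insert 14:
  append 14 at index 0 → [14] (no swap needed)
Insert 88:
  append 88 at index 1 → [14, 88] (no swap needed)
Insert 10:
  append 10 at index 2 → [14, 88, 10]
  10 < parent 14 at index 0, swap → [10, 88, 14]
Insert 59:
  append 59 at index 3 → [10, 88, 14, 59]
  59 < parent 88 at index 1, swap → [10, 59, 14, 88]
Insert 94:
  append 94 at index 4 → [10, 59, 14, 88, 94] (no swap needed)
Insert 54:
  append 54 at index 5 → [10, 59, 14, 88, 94, 54] (no swap needed)
Insert 69:
  append 69 at index 6 → [10, 59, 14, 88, 94, 54, 69] (no swap needed)
Insert 65:
  append 65 at index 7 → [10, 59, 14, 88, 94, 54, 69, 65]
  65 < parent 88 at index 3, swap → [10, 59, 14, 65, 94, 54, 69, 88]
Insert 67:
  append 67 at index 8 → [10, 59, 14, 65, 94, 54, 69, 88, 67] (no swap needed)
Insert 96:
  append 96 at index 9 → [10, 59, 14, 65, 94, 54, 69, 88, 67, 96] (no swap needed)
Insert 27:
  append 27 at index 10 → [10, 59, 14, 65, 94, 54, 69, 88, 67, 96, 27]
  27 < parent 94 at index 4, swap → [10, 59, 14, 65, 27, 54, 69, 88, 67, 96, 94]
  27 < parent 59 at index 1, swap → [10, 27, 14, 65, 59, 54, 69, 88, 67, 96, 94]
resulting array: [10, 27, 14, 65, 59, 54, 69, 88, 67, 96, 94]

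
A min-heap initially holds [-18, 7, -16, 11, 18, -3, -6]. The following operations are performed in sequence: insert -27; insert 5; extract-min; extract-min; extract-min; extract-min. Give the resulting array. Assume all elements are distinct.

[-3, 5, 11, 7, 18]

insert -27:
  append -27 at index 7 → [-18, 7, -16, 11, 18, -3, -6, -27]
  -27 < parent 11 at index 3, swap → [-18, 7, -16, -27, 18, -3, -6, 11]
  -27 < parent 7 at index 1, swap → [-18, -27, -16, 7, 18, -3, -6, 11]
  -27 < parent -18 at index 0, swap → [-27, -18, -16, 7, 18, -3, -6, 11]
insert 5:
  append 5 at index 8 → [-27, -18, -16, 7, 18, -3, -6, 11, 5]
  5 < parent 7 at index 3, swap → [-27, -18, -16, 5, 18, -3, -6, 11, 7]
extract-min → returns -27:
  remove root -27; move last element 7 to root → [7, -18, -16, 5, 18, -3, -6, 11]
  7 vs smaller child -18 at index 1, swap → [-18, 7, -16, 5, 18, -3, -6, 11]
  7 vs smaller child 5 at index 3, swap → [-18, 5, -16, 7, 18, -3, -6, 11]
extract-min → returns -18:
  remove root -18; move last element 11 to root → [11, 5, -16, 7, 18, -3, -6]
  11 vs smaller child -16 at index 2, swap → [-16, 5, 11, 7, 18, -3, -6]
  11 vs smaller child -6 at index 6, swap → [-16, 5, -6, 7, 18, -3, 11]
extract-min → returns -16:
  remove root -16; move last element 11 to root → [11, 5, -6, 7, 18, -3]
  11 vs smaller child -6 at index 2, swap → [-6, 5, 11, 7, 18, -3]
  11 vs only child -3 at index 5, swap → [-6, 5, -3, 7, 18, 11]
extract-min → returns -6:
  remove root -6; move last element 11 to root → [11, 5, -3, 7, 18]
  11 vs smaller child -3 at index 2, swap → [-3, 5, 11, 7, 18]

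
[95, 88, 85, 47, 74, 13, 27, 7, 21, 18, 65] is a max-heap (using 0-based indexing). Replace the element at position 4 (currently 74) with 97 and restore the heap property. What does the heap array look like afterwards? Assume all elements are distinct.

set index 4 from 74 to 97 → [95, 88, 85, 47, 97, 13, 27, 7, 21, 18, 65]
97 > parent 88 at index 1, swap → [95, 97, 85, 47, 88, 13, 27, 7, 21, 18, 65]
97 > parent 95 at index 0, swap → [97, 95, 85, 47, 88, 13, 27, 7, 21, 18, 65]

[97, 95, 85, 47, 88, 13, 27, 7, 21, 18, 65]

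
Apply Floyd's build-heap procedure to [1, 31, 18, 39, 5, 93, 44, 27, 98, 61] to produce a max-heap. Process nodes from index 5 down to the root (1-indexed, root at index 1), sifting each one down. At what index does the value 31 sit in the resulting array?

9

sift down from index 5:
  5 vs only child 61 at index 10, swap → [1, 31, 18, 39, 61, 93, 44, 27, 98, 5]
sift down from index 4:
  39 vs larger child 98 at index 9, swap → [1, 31, 18, 98, 61, 93, 44, 27, 39, 5]
sift down from index 3:
  18 vs larger child 93 at index 6, swap → [1, 31, 93, 98, 61, 18, 44, 27, 39, 5]
sift down from index 2:
  31 vs larger child 98 at index 4, swap → [1, 98, 93, 31, 61, 18, 44, 27, 39, 5]
  31 vs larger child 39 at index 9, swap → [1, 98, 93, 39, 61, 18, 44, 27, 31, 5]
sift down from index 1:
  1 vs larger child 98 at index 2, swap → [98, 1, 93, 39, 61, 18, 44, 27, 31, 5]
  1 vs larger child 61 at index 5, swap → [98, 61, 93, 39, 1, 18, 44, 27, 31, 5]
  1 vs only child 5 at index 10, swap → [98, 61, 93, 39, 5, 18, 44, 27, 31, 1]
resulting array: [98, 61, 93, 39, 5, 18, 44, 27, 31, 1]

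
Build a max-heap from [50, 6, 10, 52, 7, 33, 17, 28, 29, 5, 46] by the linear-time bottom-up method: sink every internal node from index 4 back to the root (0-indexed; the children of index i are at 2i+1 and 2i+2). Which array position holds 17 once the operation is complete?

sift down from index 4:
  7 vs larger child 46 at index 10, swap → [50, 6, 10, 52, 46, 33, 17, 28, 29, 5, 7]
sift down from index 3: already satisfies heap property
sift down from index 2:
  10 vs larger child 33 at index 5, swap → [50, 6, 33, 52, 46, 10, 17, 28, 29, 5, 7]
sift down from index 1:
  6 vs larger child 52 at index 3, swap → [50, 52, 33, 6, 46, 10, 17, 28, 29, 5, 7]
  6 vs larger child 29 at index 8, swap → [50, 52, 33, 29, 46, 10, 17, 28, 6, 5, 7]
sift down from index 0:
  50 vs larger child 52 at index 1, swap → [52, 50, 33, 29, 46, 10, 17, 28, 6, 5, 7]
resulting array: [52, 50, 33, 29, 46, 10, 17, 28, 6, 5, 7]

6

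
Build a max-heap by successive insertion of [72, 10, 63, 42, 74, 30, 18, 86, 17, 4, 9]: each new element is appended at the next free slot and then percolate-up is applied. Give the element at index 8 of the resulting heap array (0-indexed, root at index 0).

17

Insert 72:
  append 72 at index 0 → [72] (no swap needed)
Insert 10:
  append 10 at index 1 → [72, 10] (no swap needed)
Insert 63:
  append 63 at index 2 → [72, 10, 63] (no swap needed)
Insert 42:
  append 42 at index 3 → [72, 10, 63, 42]
  42 > parent 10 at index 1, swap → [72, 42, 63, 10]
Insert 74:
  append 74 at index 4 → [72, 42, 63, 10, 74]
  74 > parent 42 at index 1, swap → [72, 74, 63, 10, 42]
  74 > parent 72 at index 0, swap → [74, 72, 63, 10, 42]
Insert 30:
  append 30 at index 5 → [74, 72, 63, 10, 42, 30] (no swap needed)
Insert 18:
  append 18 at index 6 → [74, 72, 63, 10, 42, 30, 18] (no swap needed)
Insert 86:
  append 86 at index 7 → [74, 72, 63, 10, 42, 30, 18, 86]
  86 > parent 10 at index 3, swap → [74, 72, 63, 86, 42, 30, 18, 10]
  86 > parent 72 at index 1, swap → [74, 86, 63, 72, 42, 30, 18, 10]
  86 > parent 74 at index 0, swap → [86, 74, 63, 72, 42, 30, 18, 10]
Insert 17:
  append 17 at index 8 → [86, 74, 63, 72, 42, 30, 18, 10, 17] (no swap needed)
Insert 4:
  append 4 at index 9 → [86, 74, 63, 72, 42, 30, 18, 10, 17, 4] (no swap needed)
Insert 9:
  append 9 at index 10 → [86, 74, 63, 72, 42, 30, 18, 10, 17, 4, 9] (no swap needed)
resulting array: [86, 74, 63, 72, 42, 30, 18, 10, 17, 4, 9]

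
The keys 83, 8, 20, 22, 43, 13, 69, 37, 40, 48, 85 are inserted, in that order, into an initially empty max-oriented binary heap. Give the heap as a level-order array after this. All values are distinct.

Insert 83:
  append 83 at index 0 → [83] (no swap needed)
Insert 8:
  append 8 at index 1 → [83, 8] (no swap needed)
Insert 20:
  append 20 at index 2 → [83, 8, 20] (no swap needed)
Insert 22:
  append 22 at index 3 → [83, 8, 20, 22]
  22 > parent 8 at index 1, swap → [83, 22, 20, 8]
Insert 43:
  append 43 at index 4 → [83, 22, 20, 8, 43]
  43 > parent 22 at index 1, swap → [83, 43, 20, 8, 22]
Insert 13:
  append 13 at index 5 → [83, 43, 20, 8, 22, 13] (no swap needed)
Insert 69:
  append 69 at index 6 → [83, 43, 20, 8, 22, 13, 69]
  69 > parent 20 at index 2, swap → [83, 43, 69, 8, 22, 13, 20]
Insert 37:
  append 37 at index 7 → [83, 43, 69, 8, 22, 13, 20, 37]
  37 > parent 8 at index 3, swap → [83, 43, 69, 37, 22, 13, 20, 8]
Insert 40:
  append 40 at index 8 → [83, 43, 69, 37, 22, 13, 20, 8, 40]
  40 > parent 37 at index 3, swap → [83, 43, 69, 40, 22, 13, 20, 8, 37]
Insert 48:
  append 48 at index 9 → [83, 43, 69, 40, 22, 13, 20, 8, 37, 48]
  48 > parent 22 at index 4, swap → [83, 43, 69, 40, 48, 13, 20, 8, 37, 22]
  48 > parent 43 at index 1, swap → [83, 48, 69, 40, 43, 13, 20, 8, 37, 22]
Insert 85:
  append 85 at index 10 → [83, 48, 69, 40, 43, 13, 20, 8, 37, 22, 85]
  85 > parent 43 at index 4, swap → [83, 48, 69, 40, 85, 13, 20, 8, 37, 22, 43]
  85 > parent 48 at index 1, swap → [83, 85, 69, 40, 48, 13, 20, 8, 37, 22, 43]
  85 > parent 83 at index 0, swap → [85, 83, 69, 40, 48, 13, 20, 8, 37, 22, 43]

[85, 83, 69, 40, 48, 13, 20, 8, 37, 22, 43]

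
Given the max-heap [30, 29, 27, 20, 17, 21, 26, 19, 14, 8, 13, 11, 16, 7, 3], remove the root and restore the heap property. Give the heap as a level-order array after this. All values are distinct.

[29, 20, 27, 19, 17, 21, 26, 3, 14, 8, 13, 11, 16, 7]

remove root 30; move last element 3 to root → [3, 29, 27, 20, 17, 21, 26, 19, 14, 8, 13, 11, 16, 7]
3 vs larger child 29 at index 1, swap → [29, 3, 27, 20, 17, 21, 26, 19, 14, 8, 13, 11, 16, 7]
3 vs larger child 20 at index 3, swap → [29, 20, 27, 3, 17, 21, 26, 19, 14, 8, 13, 11, 16, 7]
3 vs larger child 19 at index 7, swap → [29, 20, 27, 19, 17, 21, 26, 3, 14, 8, 13, 11, 16, 7]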